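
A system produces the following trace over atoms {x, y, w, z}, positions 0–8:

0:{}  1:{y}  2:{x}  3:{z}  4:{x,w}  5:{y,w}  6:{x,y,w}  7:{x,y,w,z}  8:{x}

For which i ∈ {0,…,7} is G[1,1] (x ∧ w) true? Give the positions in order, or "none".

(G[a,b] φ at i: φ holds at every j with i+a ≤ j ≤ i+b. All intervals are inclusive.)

3, 5, 6

Evaluate at each i in [0,7]:
  i=0: ✗ (fails at j=1)
  i=1: ✗ (fails at j=2)
  i=2: ✗ (fails at j=3)
  i=3: ✓ (all of [4,4])
  i=4: ✗ (fails at j=5)
  i=5: ✓ (all of [6,6])
  i=6: ✓ (all of [7,7])
  i=7: ✗ (fails at j=8)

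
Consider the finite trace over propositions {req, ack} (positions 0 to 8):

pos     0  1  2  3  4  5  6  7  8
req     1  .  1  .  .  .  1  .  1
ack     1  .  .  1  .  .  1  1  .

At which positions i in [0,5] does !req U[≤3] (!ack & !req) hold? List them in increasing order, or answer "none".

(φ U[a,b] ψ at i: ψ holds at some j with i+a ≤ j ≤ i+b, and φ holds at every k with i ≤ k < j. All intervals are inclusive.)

1, 3, 4, 5

Evaluate at each i in [0,5]:
  i=0: ✗ (lhs fails at k=0 before rhs at j=1)
  i=1: ✓ (rhs at j=1)
  i=2: ✗ (lhs fails at k=2 before rhs at j=4)
  i=3: ✓ (rhs at j=4; lhs holds on [3,3])
  i=4: ✓ (rhs at j=4)
  i=5: ✓ (rhs at j=5)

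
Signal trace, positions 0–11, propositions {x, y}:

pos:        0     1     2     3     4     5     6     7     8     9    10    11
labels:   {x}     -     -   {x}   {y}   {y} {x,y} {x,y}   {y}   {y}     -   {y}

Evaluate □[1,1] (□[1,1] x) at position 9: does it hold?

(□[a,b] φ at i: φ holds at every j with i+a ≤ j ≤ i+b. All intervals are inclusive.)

Check □[1,1] x at every j in [10,10]:
  j=10: fails at 11
Fails at j=10 → formula fails.

False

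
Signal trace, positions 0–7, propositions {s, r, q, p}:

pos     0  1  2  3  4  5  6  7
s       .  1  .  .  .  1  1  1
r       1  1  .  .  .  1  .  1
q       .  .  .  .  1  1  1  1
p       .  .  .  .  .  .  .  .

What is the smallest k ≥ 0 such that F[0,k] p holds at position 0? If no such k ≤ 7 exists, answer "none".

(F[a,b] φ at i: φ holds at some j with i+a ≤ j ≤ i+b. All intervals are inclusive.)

none

Scan j = 0,1,… for p:
  j=0: fails
  j=1: fails
  j=2: fails
  j=3: fails
  j=4: fails
  j=5: fails
  j=6: fails
  j=7: fails
No j in [0,7] satisfies it → none.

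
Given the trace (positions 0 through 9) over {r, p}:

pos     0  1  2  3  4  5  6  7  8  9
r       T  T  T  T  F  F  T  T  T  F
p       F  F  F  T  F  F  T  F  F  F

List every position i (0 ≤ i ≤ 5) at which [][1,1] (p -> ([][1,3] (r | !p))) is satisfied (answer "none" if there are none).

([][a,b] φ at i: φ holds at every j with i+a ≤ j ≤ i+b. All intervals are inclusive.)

Evaluate at each i in [0,5]:
  i=0: ✓ (all of [1,1])
  i=1: ✓ (all of [2,2])
  i=2: ✓ (all of [3,3])
  i=3: ✓ (all of [4,4])
  i=4: ✓ (all of [5,5])
  i=5: ✓ (all of [6,6])

0, 1, 2, 3, 4, 5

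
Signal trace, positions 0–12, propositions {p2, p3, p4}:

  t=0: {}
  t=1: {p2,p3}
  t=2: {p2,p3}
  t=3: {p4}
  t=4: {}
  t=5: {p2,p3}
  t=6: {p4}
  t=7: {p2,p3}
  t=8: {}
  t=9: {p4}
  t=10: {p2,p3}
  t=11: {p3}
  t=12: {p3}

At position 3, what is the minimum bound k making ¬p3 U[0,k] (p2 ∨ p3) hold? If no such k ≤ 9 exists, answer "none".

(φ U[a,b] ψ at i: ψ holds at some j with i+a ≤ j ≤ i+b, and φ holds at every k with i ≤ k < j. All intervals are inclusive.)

2

Need earliest j ≥ 3 with (p2 ∨ p3), and ¬p3 at every k in [3,j-1].
  j=3: rhs fails.
  j=4: rhs fails.
  j=5: rhs holds; lhs holds on [3,4]. k = 2.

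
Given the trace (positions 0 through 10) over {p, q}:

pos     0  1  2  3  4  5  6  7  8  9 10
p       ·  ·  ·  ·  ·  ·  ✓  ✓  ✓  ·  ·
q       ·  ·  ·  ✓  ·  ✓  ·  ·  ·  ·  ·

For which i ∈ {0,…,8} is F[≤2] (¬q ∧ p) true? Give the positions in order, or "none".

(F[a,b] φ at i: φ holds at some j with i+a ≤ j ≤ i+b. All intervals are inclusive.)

Evaluate at each i in [0,8]:
  i=0: ✗ (none in [0,2])
  i=1: ✗ (none in [1,3])
  i=2: ✗ (none in [2,4])
  i=3: ✗ (none in [3,5])
  i=4: ✓ (witness j=6)
  i=5: ✓ (witness j=6)
  i=6: ✓ (witness j=6)
  i=7: ✓ (witness j=7)
  i=8: ✓ (witness j=8)

4, 5, 6, 7, 8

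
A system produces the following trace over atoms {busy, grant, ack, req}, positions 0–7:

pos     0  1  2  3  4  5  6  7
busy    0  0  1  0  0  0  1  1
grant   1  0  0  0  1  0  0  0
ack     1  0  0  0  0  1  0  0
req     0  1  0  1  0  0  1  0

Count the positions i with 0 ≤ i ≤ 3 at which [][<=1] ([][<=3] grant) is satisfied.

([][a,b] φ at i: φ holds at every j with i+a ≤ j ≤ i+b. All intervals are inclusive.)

Evaluate at each i in [0,3]:
  i=0: ✗ (fails at j=0)
  i=1: ✗ (fails at j=1)
  i=2: ✗ (fails at j=2)
  i=3: ✗ (fails at j=3)
Positions where it holds: {} → 0.

0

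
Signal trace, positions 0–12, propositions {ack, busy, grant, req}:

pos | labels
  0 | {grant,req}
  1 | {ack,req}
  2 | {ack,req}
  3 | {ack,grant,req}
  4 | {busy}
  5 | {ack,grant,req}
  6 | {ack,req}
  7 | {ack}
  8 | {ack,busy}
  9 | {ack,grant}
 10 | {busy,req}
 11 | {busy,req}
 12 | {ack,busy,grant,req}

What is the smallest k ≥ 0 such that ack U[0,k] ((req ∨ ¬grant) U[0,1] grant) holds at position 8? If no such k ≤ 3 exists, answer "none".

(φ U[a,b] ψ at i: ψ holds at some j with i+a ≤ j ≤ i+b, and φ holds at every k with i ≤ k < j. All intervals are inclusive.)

Need earliest j ≥ 8 with ((req ∨ ¬grant) U[0,1] grant), and ack at every k in [8,j-1].
  j=8: rhs holds (empty prefix). k = 0.

0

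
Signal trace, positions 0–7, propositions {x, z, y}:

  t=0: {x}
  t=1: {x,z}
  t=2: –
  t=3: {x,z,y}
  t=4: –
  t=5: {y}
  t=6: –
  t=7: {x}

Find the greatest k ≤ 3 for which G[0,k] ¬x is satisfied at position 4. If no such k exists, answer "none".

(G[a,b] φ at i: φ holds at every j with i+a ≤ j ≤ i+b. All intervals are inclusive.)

¬x must hold from j=4 onward; find where it first fails.
  j=4: holds
  j=5: holds
  j=6: holds
  j=7: fails
Holds on [4,6], so largest k = 2.

2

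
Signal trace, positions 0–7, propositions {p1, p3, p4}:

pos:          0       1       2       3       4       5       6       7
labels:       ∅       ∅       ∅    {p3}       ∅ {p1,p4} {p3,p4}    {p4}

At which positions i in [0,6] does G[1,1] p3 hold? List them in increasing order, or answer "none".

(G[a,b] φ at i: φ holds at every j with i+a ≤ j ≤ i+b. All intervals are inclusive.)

Evaluate at each i in [0,6]:
  i=0: ✗ (fails at j=1)
  i=1: ✗ (fails at j=2)
  i=2: ✓ (all of [3,3])
  i=3: ✗ (fails at j=4)
  i=4: ✗ (fails at j=5)
  i=5: ✓ (all of [6,6])
  i=6: ✗ (fails at j=7)

2, 5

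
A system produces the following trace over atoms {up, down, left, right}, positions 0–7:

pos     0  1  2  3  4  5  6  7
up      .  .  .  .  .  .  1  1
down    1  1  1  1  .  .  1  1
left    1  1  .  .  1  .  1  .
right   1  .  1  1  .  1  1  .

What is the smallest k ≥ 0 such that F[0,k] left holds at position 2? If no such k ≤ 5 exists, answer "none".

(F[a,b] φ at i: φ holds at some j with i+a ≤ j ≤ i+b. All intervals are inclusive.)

Scan j = 2,3,… for left:
  j=2: fails
  j=3: fails
  j=4: holds
First hit at j=4, so smallest k = 4-2 = 2.

2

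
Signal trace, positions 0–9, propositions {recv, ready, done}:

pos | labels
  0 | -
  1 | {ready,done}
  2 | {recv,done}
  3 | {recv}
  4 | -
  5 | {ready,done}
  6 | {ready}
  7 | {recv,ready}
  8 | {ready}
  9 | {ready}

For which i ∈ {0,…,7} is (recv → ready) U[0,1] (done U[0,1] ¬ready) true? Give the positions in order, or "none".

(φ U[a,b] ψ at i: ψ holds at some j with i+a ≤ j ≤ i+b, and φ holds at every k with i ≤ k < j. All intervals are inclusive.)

0, 1, 2, 3, 4

Evaluate at each i in [0,7]:
  i=0: ✓ (rhs at j=0)
  i=1: ✓ (rhs at j=1)
  i=2: ✓ (rhs at j=2)
  i=3: ✓ (rhs at j=3)
  i=4: ✓ (rhs at j=4)
  i=5: ✗ (no rhs in [5,6])
  i=6: ✗ (no rhs in [6,7])
  i=7: ✗ (no rhs in [7,8])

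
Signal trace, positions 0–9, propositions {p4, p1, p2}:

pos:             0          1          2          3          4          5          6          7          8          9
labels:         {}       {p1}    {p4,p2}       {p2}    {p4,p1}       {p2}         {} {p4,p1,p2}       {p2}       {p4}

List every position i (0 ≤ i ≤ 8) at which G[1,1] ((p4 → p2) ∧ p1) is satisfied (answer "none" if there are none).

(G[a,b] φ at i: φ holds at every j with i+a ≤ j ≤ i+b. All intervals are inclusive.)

Evaluate at each i in [0,8]:
  i=0: ✓ (all of [1,1])
  i=1: ✗ (fails at j=2)
  i=2: ✗ (fails at j=3)
  i=3: ✗ (fails at j=4)
  i=4: ✗ (fails at j=5)
  i=5: ✗ (fails at j=6)
  i=6: ✓ (all of [7,7])
  i=7: ✗ (fails at j=8)
  i=8: ✗ (fails at j=9)

0, 6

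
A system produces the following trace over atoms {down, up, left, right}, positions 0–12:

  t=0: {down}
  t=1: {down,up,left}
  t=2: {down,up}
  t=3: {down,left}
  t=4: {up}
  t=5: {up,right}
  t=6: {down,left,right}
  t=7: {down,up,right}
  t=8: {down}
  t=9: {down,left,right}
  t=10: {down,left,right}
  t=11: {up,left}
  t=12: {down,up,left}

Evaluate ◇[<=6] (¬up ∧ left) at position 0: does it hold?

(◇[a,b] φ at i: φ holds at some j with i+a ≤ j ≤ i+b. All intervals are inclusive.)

Check (¬up ∧ left) at each j in [0,6]:
  j=0: false
  j=1: false
  j=2: false
  j=3: true
  j=4: false
  j=5: false
  j=6: true
Found at j=3 → formula holds.

True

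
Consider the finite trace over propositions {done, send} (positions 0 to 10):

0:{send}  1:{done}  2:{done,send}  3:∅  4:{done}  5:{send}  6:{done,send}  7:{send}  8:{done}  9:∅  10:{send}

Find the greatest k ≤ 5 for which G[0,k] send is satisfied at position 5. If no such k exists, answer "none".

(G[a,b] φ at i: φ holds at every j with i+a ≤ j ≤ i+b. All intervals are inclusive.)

send must hold from j=5 onward; find where it first fails.
  j=5: holds
  j=6: holds
  j=7: holds
  j=8: fails
Holds on [5,7], so largest k = 2.

2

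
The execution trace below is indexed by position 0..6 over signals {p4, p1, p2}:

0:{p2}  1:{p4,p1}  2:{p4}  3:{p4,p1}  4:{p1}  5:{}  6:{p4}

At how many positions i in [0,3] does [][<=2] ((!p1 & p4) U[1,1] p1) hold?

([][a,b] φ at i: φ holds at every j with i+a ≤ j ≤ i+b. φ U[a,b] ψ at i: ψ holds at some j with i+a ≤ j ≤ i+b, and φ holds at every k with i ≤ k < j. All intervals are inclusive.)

Evaluate at each i in [0,3]:
  i=0: ✗ (fails at j=0)
  i=1: ✗ (fails at j=1)
  i=2: ✗ (fails at j=3)
  i=3: ✗ (fails at j=3)
Positions where it holds: {} → 0.

0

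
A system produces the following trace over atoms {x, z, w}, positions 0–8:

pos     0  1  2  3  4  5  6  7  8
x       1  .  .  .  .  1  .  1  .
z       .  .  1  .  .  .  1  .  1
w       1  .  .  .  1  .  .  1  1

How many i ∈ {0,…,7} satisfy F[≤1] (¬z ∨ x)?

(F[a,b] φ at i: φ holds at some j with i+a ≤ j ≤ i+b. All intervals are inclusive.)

8

Evaluate at each i in [0,7]:
  i=0: ✓ (witness j=0)
  i=1: ✓ (witness j=1)
  i=2: ✓ (witness j=3)
  i=3: ✓ (witness j=3)
  i=4: ✓ (witness j=4)
  i=5: ✓ (witness j=5)
  i=6: ✓ (witness j=7)
  i=7: ✓ (witness j=7)
Positions where it holds: {0, 1, 2, 3, 4, 5, 6, 7} → 8.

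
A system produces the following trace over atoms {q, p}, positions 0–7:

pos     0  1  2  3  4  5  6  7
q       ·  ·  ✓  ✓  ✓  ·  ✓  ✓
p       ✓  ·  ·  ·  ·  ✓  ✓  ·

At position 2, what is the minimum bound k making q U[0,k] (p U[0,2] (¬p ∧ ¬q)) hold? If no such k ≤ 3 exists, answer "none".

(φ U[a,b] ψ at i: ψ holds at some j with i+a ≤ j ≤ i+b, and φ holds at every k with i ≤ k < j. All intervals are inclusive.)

none

Need earliest j ≥ 2 with (p U[0,2] (¬p ∧ ¬q)), and q at every k in [2,j-1].
  j=2: rhs fails.
  j=3: rhs fails.
  j=4: rhs fails.
  j=5: rhs fails.
No witness within the range → none.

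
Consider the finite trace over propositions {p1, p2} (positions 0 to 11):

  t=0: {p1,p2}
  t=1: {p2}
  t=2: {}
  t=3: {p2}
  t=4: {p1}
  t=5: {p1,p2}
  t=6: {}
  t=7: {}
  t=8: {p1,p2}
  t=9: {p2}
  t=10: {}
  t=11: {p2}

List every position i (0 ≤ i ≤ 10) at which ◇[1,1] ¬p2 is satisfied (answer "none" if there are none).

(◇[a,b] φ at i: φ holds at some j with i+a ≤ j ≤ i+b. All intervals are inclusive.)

Evaluate at each i in [0,10]:
  i=0: ✗ (none in [1,1])
  i=1: ✓ (witness j=2)
  i=2: ✗ (none in [3,3])
  i=3: ✓ (witness j=4)
  i=4: ✗ (none in [5,5])
  i=5: ✓ (witness j=6)
  i=6: ✓ (witness j=7)
  i=7: ✗ (none in [8,8])
  i=8: ✗ (none in [9,9])
  i=9: ✓ (witness j=10)
  i=10: ✗ (none in [11,11])

1, 3, 5, 6, 9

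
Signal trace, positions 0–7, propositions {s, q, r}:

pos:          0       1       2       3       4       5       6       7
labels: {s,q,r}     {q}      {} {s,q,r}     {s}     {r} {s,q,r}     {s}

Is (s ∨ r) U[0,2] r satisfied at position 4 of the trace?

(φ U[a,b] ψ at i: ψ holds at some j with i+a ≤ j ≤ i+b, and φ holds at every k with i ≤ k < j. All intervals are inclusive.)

Need some j in [4,6] with r, and (s ∨ r) at every k in [4,j-1].
  j=4: r false.
  j=5: r holds; (s ∨ r) holds at every k in [4,4] → satisfied.

Holds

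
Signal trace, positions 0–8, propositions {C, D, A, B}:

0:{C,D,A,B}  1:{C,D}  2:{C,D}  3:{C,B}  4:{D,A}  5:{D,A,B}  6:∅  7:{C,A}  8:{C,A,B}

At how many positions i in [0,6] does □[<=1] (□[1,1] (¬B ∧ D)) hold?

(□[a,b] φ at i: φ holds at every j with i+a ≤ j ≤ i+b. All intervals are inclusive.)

Evaluate at each i in [0,6]:
  i=0: ✓ (all of [0,1])
  i=1: ✗ (fails at j=2)
  i=2: ✗ (fails at j=2)
  i=3: ✗ (fails at j=4)
  i=4: ✗ (fails at j=4)
  i=5: ✗ (fails at j=5)
  i=6: ✗ (fails at j=6)
Positions where it holds: {0} → 1.

1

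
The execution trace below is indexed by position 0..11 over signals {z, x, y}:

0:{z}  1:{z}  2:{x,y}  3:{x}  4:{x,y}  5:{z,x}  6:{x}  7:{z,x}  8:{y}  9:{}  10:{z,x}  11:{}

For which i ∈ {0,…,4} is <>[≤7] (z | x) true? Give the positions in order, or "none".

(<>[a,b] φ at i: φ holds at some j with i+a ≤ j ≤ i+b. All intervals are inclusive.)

Evaluate at each i in [0,4]:
  i=0: ✓ (witness j=0)
  i=1: ✓ (witness j=1)
  i=2: ✓ (witness j=2)
  i=3: ✓ (witness j=3)
  i=4: ✓ (witness j=4)

0, 1, 2, 3, 4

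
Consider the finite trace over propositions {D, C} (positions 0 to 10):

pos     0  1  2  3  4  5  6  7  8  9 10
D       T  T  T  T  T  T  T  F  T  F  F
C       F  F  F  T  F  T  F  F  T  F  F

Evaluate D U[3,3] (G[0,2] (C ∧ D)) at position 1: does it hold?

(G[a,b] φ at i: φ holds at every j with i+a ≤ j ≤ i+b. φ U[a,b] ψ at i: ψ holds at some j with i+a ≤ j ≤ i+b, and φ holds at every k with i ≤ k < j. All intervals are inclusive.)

Need some j in [4,4] with G[0,2] (C ∧ D), and D at every k in [1,j-1].
  j=4: G[0,2] (C ∧ D) — fails at 4.
No j in the window works → until fails.

False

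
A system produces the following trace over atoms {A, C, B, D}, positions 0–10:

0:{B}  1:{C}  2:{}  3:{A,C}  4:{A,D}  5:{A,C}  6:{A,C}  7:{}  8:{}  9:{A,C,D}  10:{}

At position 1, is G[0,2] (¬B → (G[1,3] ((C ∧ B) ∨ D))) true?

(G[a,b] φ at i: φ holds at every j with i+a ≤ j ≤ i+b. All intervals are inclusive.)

Check (¬B → (G[1,3] ((C ∧ B) ∨ D))) at every j in [1,3]:
  j=1: antecedent true; consequent fails at 2 → ✗
  j=2: antecedent true; consequent fails at 3 → ✗
  j=3: antecedent true; consequent fails at 5 → ✗
Fails at j=1 → formula fails.

False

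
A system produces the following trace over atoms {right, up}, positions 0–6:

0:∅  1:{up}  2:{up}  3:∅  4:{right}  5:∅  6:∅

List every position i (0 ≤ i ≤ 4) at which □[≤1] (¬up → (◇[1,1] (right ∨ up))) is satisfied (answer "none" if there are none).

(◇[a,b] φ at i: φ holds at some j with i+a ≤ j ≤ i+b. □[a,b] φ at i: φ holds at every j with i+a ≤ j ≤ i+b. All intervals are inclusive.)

Evaluate at each i in [0,4]:
  i=0: ✓ (all of [0,1])
  i=1: ✓ (all of [1,2])
  i=2: ✓ (all of [2,3])
  i=3: ✗ (fails at j=4)
  i=4: ✗ (fails at j=4)

0, 1, 2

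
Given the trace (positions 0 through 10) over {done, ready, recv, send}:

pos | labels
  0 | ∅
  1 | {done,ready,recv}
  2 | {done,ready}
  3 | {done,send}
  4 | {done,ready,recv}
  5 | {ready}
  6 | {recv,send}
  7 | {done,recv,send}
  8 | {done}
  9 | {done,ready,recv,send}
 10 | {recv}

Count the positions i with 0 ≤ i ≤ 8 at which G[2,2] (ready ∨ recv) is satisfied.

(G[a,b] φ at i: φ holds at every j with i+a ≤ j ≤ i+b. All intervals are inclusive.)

Evaluate at each i in [0,8]:
  i=0: ✓ (all of [2,2])
  i=1: ✗ (fails at j=3)
  i=2: ✓ (all of [4,4])
  i=3: ✓ (all of [5,5])
  i=4: ✓ (all of [6,6])
  i=5: ✓ (all of [7,7])
  i=6: ✗ (fails at j=8)
  i=7: ✓ (all of [9,9])
  i=8: ✓ (all of [10,10])
Positions where it holds: {0, 2, 3, 4, 5, 7, 8} → 7.

7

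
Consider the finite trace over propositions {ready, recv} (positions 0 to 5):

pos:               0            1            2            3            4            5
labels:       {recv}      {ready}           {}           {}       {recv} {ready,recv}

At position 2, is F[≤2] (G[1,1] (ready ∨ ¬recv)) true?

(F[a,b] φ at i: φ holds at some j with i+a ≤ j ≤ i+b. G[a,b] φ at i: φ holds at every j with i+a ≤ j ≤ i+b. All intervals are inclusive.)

Yes

Check G[1,1] (ready ∨ ¬recv) at each j in [2,4]:
  j=2: holds on [3,3]
  j=3: fails at 4
  j=4: holds on [5,5]
Found at j=2 → formula holds.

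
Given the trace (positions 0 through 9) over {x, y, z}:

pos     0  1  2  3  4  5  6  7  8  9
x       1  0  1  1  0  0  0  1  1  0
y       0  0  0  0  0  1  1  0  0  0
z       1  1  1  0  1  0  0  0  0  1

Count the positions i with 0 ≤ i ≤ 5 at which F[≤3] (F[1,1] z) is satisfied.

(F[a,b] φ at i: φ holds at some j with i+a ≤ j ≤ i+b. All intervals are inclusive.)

Evaluate at each i in [0,5]:
  i=0: ✓ (witness j=0)
  i=1: ✓ (witness j=1)
  i=2: ✓ (witness j=3)
  i=3: ✓ (witness j=3)
  i=4: ✗ (none in [4,7])
  i=5: ✓ (witness j=8)
Positions where it holds: {0, 1, 2, 3, 5} → 5.

5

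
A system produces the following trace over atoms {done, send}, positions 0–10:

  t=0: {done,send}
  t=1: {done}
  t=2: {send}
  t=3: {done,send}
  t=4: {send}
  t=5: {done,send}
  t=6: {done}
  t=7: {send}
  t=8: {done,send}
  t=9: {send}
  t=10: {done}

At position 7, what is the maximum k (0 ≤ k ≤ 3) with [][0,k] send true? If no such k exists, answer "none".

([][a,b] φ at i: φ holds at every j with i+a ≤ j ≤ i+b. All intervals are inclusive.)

2

send must hold from j=7 onward; find where it first fails.
  j=7: holds
  j=8: holds
  j=9: holds
  j=10: fails
Holds on [7,9], so largest k = 2.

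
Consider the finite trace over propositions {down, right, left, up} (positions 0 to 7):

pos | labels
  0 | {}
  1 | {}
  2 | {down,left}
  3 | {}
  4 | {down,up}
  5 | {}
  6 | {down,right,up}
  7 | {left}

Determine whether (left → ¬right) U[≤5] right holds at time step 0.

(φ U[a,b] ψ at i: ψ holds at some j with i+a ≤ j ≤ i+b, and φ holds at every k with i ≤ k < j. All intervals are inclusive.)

Does not hold

Need some j in [0,5] with right, and (left → ¬right) at every k in [0,j-1].
  j=0: right false.
  j=1: right false.
  j=2: right false.
  j=3: right false.
  j=4: right false.
  j=5: right false.
No j in the window works → until fails.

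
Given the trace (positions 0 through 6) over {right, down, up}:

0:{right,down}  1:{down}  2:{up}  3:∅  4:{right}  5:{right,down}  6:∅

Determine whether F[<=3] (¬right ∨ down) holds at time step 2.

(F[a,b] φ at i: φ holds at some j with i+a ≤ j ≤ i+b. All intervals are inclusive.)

Check (¬right ∨ down) at each j in [2,5]:
  j=2: true
  j=3: true
  j=4: false
  j=5: true
Found at j=2 → formula holds.

Yes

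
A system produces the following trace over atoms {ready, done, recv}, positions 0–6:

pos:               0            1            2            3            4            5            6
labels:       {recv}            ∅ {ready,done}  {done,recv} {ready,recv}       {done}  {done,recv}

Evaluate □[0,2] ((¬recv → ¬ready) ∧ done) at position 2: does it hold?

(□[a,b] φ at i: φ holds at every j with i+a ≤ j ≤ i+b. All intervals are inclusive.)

Check ((¬recv → ¬ready) ∧ done) at every j in [2,4]:
  j=2: false
  j=3: true
  j=4: false
Fails at j=2 → formula fails.

No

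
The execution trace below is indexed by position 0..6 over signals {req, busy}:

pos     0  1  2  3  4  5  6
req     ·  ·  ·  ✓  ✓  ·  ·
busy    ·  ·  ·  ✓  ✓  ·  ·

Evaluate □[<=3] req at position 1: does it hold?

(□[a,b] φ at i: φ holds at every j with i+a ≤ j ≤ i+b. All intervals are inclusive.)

Check req at every j in [1,4]:
  j=1: false
  j=2: false
  j=3: true
  j=4: true
Fails at j=1 → formula fails.

No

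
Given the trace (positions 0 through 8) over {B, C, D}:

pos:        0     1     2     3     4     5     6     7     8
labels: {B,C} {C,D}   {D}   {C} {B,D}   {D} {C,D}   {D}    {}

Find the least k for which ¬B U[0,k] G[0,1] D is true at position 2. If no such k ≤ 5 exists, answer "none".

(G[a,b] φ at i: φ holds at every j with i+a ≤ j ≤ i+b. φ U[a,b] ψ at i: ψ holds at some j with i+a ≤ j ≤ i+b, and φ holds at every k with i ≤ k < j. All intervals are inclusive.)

2

Need earliest j ≥ 2 with G[0,1] D, and ¬B at every k in [2,j-1].
  j=2: rhs fails.
  j=3: rhs fails.
  j=4: rhs holds; lhs holds on [2,3]. k = 2.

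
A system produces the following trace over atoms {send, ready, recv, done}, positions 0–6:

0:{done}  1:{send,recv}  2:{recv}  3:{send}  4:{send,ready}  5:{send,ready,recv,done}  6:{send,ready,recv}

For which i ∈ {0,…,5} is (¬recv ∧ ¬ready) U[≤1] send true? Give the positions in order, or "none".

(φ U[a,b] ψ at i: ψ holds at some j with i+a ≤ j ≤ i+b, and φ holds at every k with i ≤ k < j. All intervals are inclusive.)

Evaluate at each i in [0,5]:
  i=0: ✓ (rhs at j=1; lhs holds on [0,0])
  i=1: ✓ (rhs at j=1)
  i=2: ✗ (lhs fails at k=2 before rhs at j=3)
  i=3: ✓ (rhs at j=3)
  i=4: ✓ (rhs at j=4)
  i=5: ✓ (rhs at j=5)

0, 1, 3, 4, 5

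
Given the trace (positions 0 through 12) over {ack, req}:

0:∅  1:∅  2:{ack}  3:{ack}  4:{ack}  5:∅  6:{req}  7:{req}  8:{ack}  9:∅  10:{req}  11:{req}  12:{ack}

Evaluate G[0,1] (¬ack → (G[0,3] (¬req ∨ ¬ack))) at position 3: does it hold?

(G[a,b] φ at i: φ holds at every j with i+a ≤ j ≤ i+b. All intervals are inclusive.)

Check (¬ack → (G[0,3] (¬req ∨ ¬ack))) at every j in [3,4]:
  j=3: antecedent false → ✓
  j=4: antecedent false → ✓
All positions satisfy it → formula holds.

Yes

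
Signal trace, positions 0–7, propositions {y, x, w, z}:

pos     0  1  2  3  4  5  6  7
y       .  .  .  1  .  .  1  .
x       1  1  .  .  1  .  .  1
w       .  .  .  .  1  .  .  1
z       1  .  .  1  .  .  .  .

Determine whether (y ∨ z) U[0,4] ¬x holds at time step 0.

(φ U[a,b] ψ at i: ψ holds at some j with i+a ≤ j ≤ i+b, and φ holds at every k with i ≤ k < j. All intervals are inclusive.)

Need some j in [0,4] with ¬x, and (y ∨ z) at every k in [0,j-1].
  j=0: ¬x false.
  j=1: ¬x false.
  j=2: ¬x holds, but (y ∨ z) fails at k=1 → not this j.
  j=3: ¬x holds, but (y ∨ z) fails at k=1 → not this j.
  j=4: ¬x false.
No j in the window works → until fails.

No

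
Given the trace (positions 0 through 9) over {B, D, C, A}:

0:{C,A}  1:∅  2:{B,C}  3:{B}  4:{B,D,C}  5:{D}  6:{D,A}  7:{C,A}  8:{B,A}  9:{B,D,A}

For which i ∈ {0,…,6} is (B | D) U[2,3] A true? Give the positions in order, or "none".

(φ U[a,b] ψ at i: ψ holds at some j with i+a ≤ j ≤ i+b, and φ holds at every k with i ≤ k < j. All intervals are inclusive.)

3, 4, 5

Evaluate at each i in [0,6]:
  i=0: ✗ (no rhs in [2,3])
  i=1: ✗ (no rhs in [3,4])
  i=2: ✗ (no rhs in [4,5])
  i=3: ✓ (rhs at j=6; lhs holds on [3,5])
  i=4: ✓ (rhs at j=6; lhs holds on [4,5])
  i=5: ✓ (rhs at j=7; lhs holds on [5,6])
  i=6: ✗ (lhs fails at k=7 before rhs at j=8)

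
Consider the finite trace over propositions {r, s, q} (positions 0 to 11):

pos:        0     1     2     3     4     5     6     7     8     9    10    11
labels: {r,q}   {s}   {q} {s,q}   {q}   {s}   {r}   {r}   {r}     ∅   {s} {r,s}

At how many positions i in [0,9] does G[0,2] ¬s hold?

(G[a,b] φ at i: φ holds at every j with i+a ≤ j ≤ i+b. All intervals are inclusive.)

2

Evaluate at each i in [0,9]:
  i=0: ✗ (fails at j=1)
  i=1: ✗ (fails at j=1)
  i=2: ✗ (fails at j=3)
  i=3: ✗ (fails at j=3)
  i=4: ✗ (fails at j=5)
  i=5: ✗ (fails at j=5)
  i=6: ✓ (all of [6,8])
  i=7: ✓ (all of [7,9])
  i=8: ✗ (fails at j=10)
  i=9: ✗ (fails at j=10)
Positions where it holds: {6, 7} → 2.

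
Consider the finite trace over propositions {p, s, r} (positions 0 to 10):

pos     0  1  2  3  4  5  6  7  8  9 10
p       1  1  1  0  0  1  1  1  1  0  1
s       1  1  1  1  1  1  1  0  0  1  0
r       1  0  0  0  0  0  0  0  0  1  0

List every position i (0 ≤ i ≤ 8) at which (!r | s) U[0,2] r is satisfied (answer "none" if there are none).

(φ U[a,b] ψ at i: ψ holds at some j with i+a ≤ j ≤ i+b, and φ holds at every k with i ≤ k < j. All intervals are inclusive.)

0, 7, 8

Evaluate at each i in [0,8]:
  i=0: ✓ (rhs at j=0)
  i=1: ✗ (no rhs in [1,3])
  i=2: ✗ (no rhs in [2,4])
  i=3: ✗ (no rhs in [3,5])
  i=4: ✗ (no rhs in [4,6])
  i=5: ✗ (no rhs in [5,7])
  i=6: ✗ (no rhs in [6,8])
  i=7: ✓ (rhs at j=9; lhs holds on [7,8])
  i=8: ✓ (rhs at j=9; lhs holds on [8,8])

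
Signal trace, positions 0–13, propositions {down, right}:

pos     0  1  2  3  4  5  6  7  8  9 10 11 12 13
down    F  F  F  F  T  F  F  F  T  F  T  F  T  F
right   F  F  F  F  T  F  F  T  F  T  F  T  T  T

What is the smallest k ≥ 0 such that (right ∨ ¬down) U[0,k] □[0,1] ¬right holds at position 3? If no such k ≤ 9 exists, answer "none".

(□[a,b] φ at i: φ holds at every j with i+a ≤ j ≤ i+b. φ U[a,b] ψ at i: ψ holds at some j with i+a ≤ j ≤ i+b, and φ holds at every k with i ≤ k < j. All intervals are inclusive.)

2

Need earliest j ≥ 3 with □[0,1] ¬right, and (right ∨ ¬down) at every k in [3,j-1].
  j=3: rhs fails.
  j=4: rhs fails.
  j=5: rhs holds; lhs holds on [3,4]. k = 2.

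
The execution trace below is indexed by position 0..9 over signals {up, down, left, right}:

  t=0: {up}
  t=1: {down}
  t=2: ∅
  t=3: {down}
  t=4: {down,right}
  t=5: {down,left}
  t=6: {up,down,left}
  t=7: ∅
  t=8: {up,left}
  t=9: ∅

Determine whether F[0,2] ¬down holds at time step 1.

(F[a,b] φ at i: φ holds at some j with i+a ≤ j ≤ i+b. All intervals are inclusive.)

Yes

Check ¬down at each j in [1,3]:
  j=1: false
  j=2: true
  j=3: false
Found at j=2 → formula holds.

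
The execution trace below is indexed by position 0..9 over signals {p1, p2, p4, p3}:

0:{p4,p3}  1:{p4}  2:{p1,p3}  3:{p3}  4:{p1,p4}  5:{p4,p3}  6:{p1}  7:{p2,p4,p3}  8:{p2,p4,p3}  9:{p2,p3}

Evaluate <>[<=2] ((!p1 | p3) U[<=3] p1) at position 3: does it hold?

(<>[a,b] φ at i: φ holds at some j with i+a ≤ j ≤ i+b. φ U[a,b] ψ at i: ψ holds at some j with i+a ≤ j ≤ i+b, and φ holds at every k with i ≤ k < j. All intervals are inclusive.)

True

Check ((!p1 | p3) U[<=3] p1) at each j in [3,5]:
  j=3: holds
  j=4: holds
  j=5: holds
Found at j=3 → formula holds.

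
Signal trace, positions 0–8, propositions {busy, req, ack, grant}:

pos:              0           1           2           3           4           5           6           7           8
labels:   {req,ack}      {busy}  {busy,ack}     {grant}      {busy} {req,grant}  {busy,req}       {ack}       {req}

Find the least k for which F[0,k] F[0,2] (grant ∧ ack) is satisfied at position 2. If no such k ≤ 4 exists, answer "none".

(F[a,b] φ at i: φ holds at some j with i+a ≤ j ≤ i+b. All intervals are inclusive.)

Scan j = 2,3,… for F[0,2] (grant ∧ ack):
  j=2: fails
  j=3: fails
  j=4: fails
  j=5: fails
  j=6: fails
No j in [2,6] satisfies it → none.

none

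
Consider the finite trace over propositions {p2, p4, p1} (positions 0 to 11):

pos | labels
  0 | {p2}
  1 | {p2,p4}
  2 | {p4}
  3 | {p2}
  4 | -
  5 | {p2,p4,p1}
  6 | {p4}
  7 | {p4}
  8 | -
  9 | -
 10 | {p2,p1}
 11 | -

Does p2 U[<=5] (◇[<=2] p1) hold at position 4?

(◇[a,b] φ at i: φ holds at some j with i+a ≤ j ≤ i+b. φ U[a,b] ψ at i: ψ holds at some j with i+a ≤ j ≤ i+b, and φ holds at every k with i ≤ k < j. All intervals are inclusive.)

True

Need some j in [4,9] with ◇[<=2] p1, and p2 at every k in [4,j-1].
  j=4: ◇[<=2] p1 holds; no prefix to check → satisfied.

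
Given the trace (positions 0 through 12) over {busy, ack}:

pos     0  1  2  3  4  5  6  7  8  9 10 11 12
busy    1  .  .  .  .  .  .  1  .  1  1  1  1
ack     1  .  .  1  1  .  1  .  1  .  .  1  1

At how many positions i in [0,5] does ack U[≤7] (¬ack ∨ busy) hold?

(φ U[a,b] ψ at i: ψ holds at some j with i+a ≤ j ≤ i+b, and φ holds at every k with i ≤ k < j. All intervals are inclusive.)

6

Evaluate at each i in [0,5]:
  i=0: ✓ (rhs at j=0)
  i=1: ✓ (rhs at j=1)
  i=2: ✓ (rhs at j=2)
  i=3: ✓ (rhs at j=5; lhs holds on [3,4])
  i=4: ✓ (rhs at j=5; lhs holds on [4,4])
  i=5: ✓ (rhs at j=5)
Positions where it holds: {0, 1, 2, 3, 4, 5} → 6.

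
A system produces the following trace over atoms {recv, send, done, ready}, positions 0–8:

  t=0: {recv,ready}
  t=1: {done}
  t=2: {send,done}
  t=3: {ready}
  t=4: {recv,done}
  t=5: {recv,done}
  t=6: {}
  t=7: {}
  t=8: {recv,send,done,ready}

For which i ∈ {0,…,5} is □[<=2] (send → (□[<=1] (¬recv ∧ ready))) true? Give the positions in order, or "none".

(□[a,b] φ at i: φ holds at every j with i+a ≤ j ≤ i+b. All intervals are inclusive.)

Evaluate at each i in [0,5]:
  i=0: ✗ (fails at j=2)
  i=1: ✗ (fails at j=2)
  i=2: ✗ (fails at j=2)
  i=3: ✓ (all of [3,5])
  i=4: ✓ (all of [4,6])
  i=5: ✓ (all of [5,7])

3, 4, 5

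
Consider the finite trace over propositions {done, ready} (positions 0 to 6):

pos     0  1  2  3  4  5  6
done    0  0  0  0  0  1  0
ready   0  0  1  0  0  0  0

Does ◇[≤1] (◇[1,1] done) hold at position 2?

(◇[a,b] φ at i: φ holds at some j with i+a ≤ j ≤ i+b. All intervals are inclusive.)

No

Check ◇[1,1] done at each j in [2,3]:
  j=2: fails (none in [3,3])
  j=3: fails (none in [4,4])
No position in the window satisfies it → formula fails.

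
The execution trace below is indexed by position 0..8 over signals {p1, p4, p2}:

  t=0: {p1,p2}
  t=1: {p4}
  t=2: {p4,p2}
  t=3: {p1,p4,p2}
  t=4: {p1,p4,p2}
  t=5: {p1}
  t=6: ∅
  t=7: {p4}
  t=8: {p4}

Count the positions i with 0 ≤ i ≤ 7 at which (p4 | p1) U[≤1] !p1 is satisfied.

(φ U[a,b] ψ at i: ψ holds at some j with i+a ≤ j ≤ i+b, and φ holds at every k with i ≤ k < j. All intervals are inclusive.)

Evaluate at each i in [0,7]:
  i=0: ✓ (rhs at j=1; lhs holds on [0,0])
  i=1: ✓ (rhs at j=1)
  i=2: ✓ (rhs at j=2)
  i=3: ✗ (no rhs in [3,4])
  i=4: ✗ (no rhs in [4,5])
  i=5: ✓ (rhs at j=6; lhs holds on [5,5])
  i=6: ✓ (rhs at j=6)
  i=7: ✓ (rhs at j=7)
Positions where it holds: {0, 1, 2, 5, 6, 7} → 6.

6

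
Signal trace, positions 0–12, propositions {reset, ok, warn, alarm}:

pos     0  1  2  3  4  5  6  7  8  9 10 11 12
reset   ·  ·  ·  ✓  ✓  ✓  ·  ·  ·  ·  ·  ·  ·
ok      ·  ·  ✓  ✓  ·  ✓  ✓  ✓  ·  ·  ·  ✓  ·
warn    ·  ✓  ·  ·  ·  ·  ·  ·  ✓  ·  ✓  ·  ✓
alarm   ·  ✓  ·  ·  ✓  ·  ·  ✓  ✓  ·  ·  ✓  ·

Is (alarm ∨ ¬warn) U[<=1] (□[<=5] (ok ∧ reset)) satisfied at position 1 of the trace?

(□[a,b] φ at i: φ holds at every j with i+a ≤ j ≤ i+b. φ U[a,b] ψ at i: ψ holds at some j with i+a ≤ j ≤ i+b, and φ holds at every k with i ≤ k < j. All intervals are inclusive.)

No

Need some j in [1,2] with □[<=5] (ok ∧ reset), and (alarm ∨ ¬warn) at every k in [1,j-1].
  j=1: □[<=5] (ok ∧ reset) — fails at 1.
  j=2: □[<=5] (ok ∧ reset) — fails at 2.
No j in the window works → until fails.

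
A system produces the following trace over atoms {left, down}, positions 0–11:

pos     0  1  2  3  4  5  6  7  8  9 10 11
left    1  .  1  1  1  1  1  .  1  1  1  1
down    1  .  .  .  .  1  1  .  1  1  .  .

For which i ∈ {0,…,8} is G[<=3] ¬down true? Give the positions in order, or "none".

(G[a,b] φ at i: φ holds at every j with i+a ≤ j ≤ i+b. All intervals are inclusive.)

Evaluate at each i in [0,8]:
  i=0: ✗ (fails at j=0)
  i=1: ✓ (all of [1,4])
  i=2: ✗ (fails at j=5)
  i=3: ✗ (fails at j=5)
  i=4: ✗ (fails at j=5)
  i=5: ✗ (fails at j=5)
  i=6: ✗ (fails at j=6)
  i=7: ✗ (fails at j=8)
  i=8: ✗ (fails at j=8)

1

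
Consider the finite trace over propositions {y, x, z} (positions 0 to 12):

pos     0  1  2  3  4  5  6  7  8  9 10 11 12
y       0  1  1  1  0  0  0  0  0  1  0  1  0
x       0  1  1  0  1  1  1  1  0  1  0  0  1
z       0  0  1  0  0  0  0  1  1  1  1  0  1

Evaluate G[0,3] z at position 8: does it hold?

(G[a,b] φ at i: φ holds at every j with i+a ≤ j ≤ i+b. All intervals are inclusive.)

Does not hold

Check z at every j in [8,11]:
  j=8: true
  j=9: true
  j=10: true
  j=11: false
Fails at j=11 → formula fails.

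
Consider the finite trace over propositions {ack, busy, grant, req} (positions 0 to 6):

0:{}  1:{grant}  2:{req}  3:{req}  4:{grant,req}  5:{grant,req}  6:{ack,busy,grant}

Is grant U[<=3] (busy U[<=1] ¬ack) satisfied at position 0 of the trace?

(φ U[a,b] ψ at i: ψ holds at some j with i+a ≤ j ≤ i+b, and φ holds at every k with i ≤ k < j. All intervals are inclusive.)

Need some j in [0,3] with (busy U[<=1] ¬ack), and grant at every k in [0,j-1].
  j=0: (busy U[<=1] ¬ack) holds; no prefix to check → satisfied.

True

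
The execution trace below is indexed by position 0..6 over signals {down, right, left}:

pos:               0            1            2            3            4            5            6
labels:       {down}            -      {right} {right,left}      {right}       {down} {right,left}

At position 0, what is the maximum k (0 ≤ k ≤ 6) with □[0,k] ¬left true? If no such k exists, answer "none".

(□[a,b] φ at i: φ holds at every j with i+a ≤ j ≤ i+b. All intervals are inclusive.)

¬left must hold from j=0 onward; find where it first fails.
  j=0: holds
  j=1: holds
  j=2: holds
  j=3: fails
Holds on [0,2], so largest k = 2.

2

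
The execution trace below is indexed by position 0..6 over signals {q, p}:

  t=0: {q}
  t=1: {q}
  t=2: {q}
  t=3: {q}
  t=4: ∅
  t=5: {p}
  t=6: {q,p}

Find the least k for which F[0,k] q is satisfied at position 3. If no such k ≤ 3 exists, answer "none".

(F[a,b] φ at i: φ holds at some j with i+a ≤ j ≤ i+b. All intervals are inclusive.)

0

Scan j = 3,4,… for q:
  j=3: holds
First hit at j=3, so smallest k = 3-3 = 0.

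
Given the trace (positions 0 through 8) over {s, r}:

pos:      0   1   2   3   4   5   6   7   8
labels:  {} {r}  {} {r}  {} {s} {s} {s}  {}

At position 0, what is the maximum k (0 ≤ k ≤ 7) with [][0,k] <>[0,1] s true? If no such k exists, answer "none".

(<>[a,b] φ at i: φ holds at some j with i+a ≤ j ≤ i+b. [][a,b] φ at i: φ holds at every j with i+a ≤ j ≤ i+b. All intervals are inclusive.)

<>[0,1] s must hold from j=0 onward; find where it first fails.
  j=0: fails → no k works.

none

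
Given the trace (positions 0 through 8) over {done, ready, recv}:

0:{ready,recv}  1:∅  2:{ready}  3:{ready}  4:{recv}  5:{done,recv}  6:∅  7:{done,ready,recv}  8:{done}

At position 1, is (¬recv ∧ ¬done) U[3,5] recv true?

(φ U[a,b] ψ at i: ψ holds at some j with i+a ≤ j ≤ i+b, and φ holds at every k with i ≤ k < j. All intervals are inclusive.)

Yes

Need some j in [4,6] with recv, and (¬recv ∧ ¬done) at every k in [1,j-1].
  j=4: recv holds; (¬recv ∧ ¬done) holds at every k in [1,3] → satisfied.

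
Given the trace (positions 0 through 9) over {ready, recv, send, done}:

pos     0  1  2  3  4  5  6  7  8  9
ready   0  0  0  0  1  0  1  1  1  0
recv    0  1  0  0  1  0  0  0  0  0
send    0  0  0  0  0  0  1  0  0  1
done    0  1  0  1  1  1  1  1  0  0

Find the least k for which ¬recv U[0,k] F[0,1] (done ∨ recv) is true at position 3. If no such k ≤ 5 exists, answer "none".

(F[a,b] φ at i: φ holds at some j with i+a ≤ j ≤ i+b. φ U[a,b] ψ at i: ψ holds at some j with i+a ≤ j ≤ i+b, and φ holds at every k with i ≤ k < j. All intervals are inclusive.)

Need earliest j ≥ 3 with F[0,1] (done ∨ recv), and ¬recv at every k in [3,j-1].
  j=3: rhs holds (empty prefix). k = 0.

0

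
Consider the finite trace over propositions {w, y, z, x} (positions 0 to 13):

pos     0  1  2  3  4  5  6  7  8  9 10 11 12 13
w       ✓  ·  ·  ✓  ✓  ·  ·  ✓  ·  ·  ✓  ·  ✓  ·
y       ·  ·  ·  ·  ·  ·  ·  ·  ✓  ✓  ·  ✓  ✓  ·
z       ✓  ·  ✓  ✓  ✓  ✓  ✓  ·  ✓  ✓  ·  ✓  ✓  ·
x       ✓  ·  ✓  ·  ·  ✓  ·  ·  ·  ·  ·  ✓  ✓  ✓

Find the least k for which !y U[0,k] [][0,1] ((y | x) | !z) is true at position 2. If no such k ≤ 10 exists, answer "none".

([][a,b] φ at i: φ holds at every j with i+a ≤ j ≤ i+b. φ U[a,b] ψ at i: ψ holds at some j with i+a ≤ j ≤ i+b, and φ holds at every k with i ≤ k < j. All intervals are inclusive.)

Need earliest j ≥ 2 with [][0,1] ((y | x) | !z), and !y at every k in [2,j-1].
  j=2: rhs fails.
  j=3: rhs fails.
  j=4: rhs fails.
  j=5: rhs fails.
  j=6: rhs fails.
  j=7: rhs holds; lhs holds on [2,6]. k = 5.

5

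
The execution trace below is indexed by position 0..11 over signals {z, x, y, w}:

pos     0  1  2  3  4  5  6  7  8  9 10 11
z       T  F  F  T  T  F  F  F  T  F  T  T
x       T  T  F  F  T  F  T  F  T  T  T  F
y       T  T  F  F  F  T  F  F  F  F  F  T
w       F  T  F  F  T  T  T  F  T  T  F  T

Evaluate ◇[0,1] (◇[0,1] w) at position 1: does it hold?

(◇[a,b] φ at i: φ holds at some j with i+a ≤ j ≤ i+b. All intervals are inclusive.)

Holds

Check ◇[0,1] w at each j in [1,2]:
  j=1: holds (witness at 1)
  j=2: fails (none in [2,3])
Found at j=1 → formula holds.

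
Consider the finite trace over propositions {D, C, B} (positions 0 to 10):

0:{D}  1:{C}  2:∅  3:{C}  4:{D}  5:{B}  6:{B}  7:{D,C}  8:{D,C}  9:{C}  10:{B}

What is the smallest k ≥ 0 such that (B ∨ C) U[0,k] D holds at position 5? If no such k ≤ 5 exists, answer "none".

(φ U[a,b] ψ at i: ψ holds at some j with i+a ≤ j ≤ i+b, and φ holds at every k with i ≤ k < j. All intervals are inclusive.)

Need earliest j ≥ 5 with D, and (B ∨ C) at every k in [5,j-1].
  j=5: rhs fails.
  j=6: rhs fails.
  j=7: rhs holds; lhs holds on [5,6]. k = 2.

2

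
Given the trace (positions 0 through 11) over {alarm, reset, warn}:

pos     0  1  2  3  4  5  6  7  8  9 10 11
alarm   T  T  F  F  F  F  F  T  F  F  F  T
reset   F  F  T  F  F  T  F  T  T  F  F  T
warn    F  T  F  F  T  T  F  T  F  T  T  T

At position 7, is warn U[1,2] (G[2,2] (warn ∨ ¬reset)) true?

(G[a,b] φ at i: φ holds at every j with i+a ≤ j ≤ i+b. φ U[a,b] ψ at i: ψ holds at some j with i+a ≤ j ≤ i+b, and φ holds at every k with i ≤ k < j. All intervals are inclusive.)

Need some j in [8,9] with G[2,2] (warn ∨ ¬reset), and warn at every k in [7,j-1].
  j=8: G[2,2] (warn ∨ ¬reset) holds; warn holds at every k in [7,7] → satisfied.

True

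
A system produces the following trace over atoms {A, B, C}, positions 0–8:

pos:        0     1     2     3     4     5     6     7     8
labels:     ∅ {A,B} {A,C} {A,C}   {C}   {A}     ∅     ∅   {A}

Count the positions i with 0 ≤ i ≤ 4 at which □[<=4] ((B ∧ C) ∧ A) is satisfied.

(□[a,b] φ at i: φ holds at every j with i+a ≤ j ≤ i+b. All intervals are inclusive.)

Evaluate at each i in [0,4]:
  i=0: ✗ (fails at j=0)
  i=1: ✗ (fails at j=1)
  i=2: ✗ (fails at j=2)
  i=3: ✗ (fails at j=3)
  i=4: ✗ (fails at j=4)
Positions where it holds: {} → 0.

0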